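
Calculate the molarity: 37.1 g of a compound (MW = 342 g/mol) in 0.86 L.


C = (mass / MW) / volume
C = (37.1 / 342) / 0.86
C = 0.1261 M

0.1261 M


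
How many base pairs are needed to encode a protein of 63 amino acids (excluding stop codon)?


Each amino acid = 1 codon = 3 bp
bp = 63 * 3 = 189 bp

189 bp


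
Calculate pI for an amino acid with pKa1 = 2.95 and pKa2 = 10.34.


pI = (pKa1 + pKa2) / 2
pI = (2.95 + 10.34) / 2
pI = 6.645

6.645


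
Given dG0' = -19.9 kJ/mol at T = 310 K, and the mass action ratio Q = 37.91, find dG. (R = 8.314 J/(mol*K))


dG = dG0' + RT * ln(Q) / 1000
dG = -19.9 + 8.314 * 310 * ln(37.91) / 1000
dG = -10.5308 kJ/mol

-10.5308 kJ/mol


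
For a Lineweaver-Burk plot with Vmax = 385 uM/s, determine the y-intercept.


y-intercept = 1/Vmax
= 1/385
= 0.0026 s/uM

0.0026 s/uM


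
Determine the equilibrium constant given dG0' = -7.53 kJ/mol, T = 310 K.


Keq = exp(-dG0 * 1000 / (R * T))
Keq = exp(-(-7.53) * 1000 / (8.314 * 310))
Keq = 18.5713

18.5713


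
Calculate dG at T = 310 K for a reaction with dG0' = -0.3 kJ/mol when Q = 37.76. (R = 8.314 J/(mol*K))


dG = dG0' + RT * ln(Q) / 1000
dG = -0.3 + 8.314 * 310 * ln(37.76) / 1000
dG = 9.059 kJ/mol

9.059 kJ/mol


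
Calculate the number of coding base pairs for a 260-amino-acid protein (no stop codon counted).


Each amino acid = 1 codon = 3 bp
bp = 260 * 3 = 780 bp

780 bp


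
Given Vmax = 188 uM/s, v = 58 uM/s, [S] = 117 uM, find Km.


Km = [S] * (Vmax - v) / v
Km = 117 * (188 - 58) / 58
Km = 262.2414 uM

262.2414 uM


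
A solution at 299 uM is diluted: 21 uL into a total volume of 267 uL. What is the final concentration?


C2 = C1 * V1 / V2
C2 = 299 * 21 / 267
C2 = 23.5169 uM

23.5169 uM


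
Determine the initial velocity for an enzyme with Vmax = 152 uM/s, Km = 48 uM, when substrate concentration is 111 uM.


v = Vmax * [S] / (Km + [S])
v = 152 * 111 / (48 + 111)
v = 106.1132 uM/s

106.1132 uM/s


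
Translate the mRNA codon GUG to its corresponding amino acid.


Standard genetic code lookup.
Codon GUG -> Val

Val


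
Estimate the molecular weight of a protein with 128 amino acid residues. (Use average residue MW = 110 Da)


MW = n_residues * 110 Da
MW = 128 * 110
MW = 14080 Da

14080 Da


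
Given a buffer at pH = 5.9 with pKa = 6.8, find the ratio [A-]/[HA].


[A-]/[HA] = 10^(pH - pKa)
= 10^(5.9 - 6.8)
= 0.1259

0.1259


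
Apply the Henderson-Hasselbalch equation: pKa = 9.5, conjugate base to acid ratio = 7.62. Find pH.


pH = pKa + log10([A-]/[HA])
pH = 9.5 + log10(7.62)
pH = 10.382

10.382


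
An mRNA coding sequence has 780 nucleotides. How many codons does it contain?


codons = nucleotides / 3
codons = 780 / 3 = 260

260


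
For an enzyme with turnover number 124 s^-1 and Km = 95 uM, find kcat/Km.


Catalytic efficiency = kcat / Km
= 124 / 95
= 1.3053 uM^-1*s^-1

1.3053 uM^-1*s^-1


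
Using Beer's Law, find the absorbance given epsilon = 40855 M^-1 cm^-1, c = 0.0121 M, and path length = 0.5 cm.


A = epsilon * c * l
A = 40855 * 0.0121 * 0.5
A = 247.1727

247.1727


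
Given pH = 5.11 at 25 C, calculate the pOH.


pOH = 14 - pH
pOH = 14 - 5.11
pOH = 8.89

8.89


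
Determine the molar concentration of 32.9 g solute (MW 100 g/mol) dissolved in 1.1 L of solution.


C = (mass / MW) / volume
C = (32.9 / 100) / 1.1
C = 0.2991 M

0.2991 M


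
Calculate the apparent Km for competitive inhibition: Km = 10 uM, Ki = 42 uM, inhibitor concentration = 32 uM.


Km_app = Km * (1 + [I]/Ki)
Km_app = 10 * (1 + 32/42)
Km_app = 17.619 uM

17.619 uM


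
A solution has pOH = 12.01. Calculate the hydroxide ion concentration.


[OH-] = 10^(-pOH)
[OH-] = 10^(-12.01)
[OH-] = 9.772e-13 M

9.772e-13 M


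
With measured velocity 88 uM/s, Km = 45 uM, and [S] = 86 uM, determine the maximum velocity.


Vmax = v * (Km + [S]) / [S]
Vmax = 88 * (45 + 86) / 86
Vmax = 134.0465 uM/s

134.0465 uM/s


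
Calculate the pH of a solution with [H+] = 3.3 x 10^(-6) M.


pH = -log10([H+])
pH = -log10(3.3 x 10^(-6))
pH = 5.4815

5.4815


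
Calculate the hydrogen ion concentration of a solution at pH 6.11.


[H+] = 10^(-pH)
[H+] = 10^(-6.11)
[H+] = 7.762e-07 M

7.762e-07 M


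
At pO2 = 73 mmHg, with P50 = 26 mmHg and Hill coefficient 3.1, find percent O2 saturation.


Y = pO2^n / (P50^n + pO2^n)
Y = 73^3.1 / (26^3.1 + 73^3.1)
Y = 96.08%

96.08%


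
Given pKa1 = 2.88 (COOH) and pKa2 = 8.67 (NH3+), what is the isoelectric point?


pI = (pKa1 + pKa2) / 2
pI = (2.88 + 8.67) / 2
pI = 5.775

5.775


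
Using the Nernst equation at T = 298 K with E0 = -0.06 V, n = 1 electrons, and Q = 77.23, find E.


E = E0 - (RT/nF) * ln(Q)
E = -0.06 - (8.314 * 298 / (1 * 96485)) * ln(77.23)
E = -0.1716 V

-0.1716 V


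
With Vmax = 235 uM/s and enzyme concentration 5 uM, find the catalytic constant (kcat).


kcat = Vmax / [E]t
kcat = 235 / 5
kcat = 47.0 s^-1

47.0 s^-1


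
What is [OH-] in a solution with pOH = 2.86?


[OH-] = 10^(-pOH)
[OH-] = 10^(-2.86)
[OH-] = 0.0014 M

0.0014 M


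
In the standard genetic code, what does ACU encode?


Standard genetic code lookup.
Codon ACU -> Thr

Thr


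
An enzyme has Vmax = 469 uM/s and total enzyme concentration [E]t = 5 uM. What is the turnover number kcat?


kcat = Vmax / [E]t
kcat = 469 / 5
kcat = 93.8 s^-1

93.8 s^-1


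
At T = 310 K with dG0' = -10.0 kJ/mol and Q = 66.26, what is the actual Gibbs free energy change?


dG = dG0' + RT * ln(Q) / 1000
dG = -10.0 + 8.314 * 310 * ln(66.26) / 1000
dG = 0.8083 kJ/mol

0.8083 kJ/mol


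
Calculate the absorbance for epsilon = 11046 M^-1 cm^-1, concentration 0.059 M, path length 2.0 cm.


A = epsilon * c * l
A = 11046 * 0.059 * 2.0
A = 1303.428

1303.428


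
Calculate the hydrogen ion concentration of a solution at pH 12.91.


[H+] = 10^(-pH)
[H+] = 10^(-12.91)
[H+] = 1.230e-13 M

1.230e-13 M


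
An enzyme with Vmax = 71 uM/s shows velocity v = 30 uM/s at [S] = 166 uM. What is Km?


Km = [S] * (Vmax - v) / v
Km = 166 * (71 - 30) / 30
Km = 226.8667 uM

226.8667 uM


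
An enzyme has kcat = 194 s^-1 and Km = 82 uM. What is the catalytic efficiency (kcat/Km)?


Catalytic efficiency = kcat / Km
= 194 / 82
= 2.3659 uM^-1*s^-1

2.3659 uM^-1*s^-1


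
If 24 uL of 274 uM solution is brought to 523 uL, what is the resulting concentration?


C2 = C1 * V1 / V2
C2 = 274 * 24 / 523
C2 = 12.5736 uM

12.5736 uM


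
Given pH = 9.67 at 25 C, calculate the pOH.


pOH = 14 - pH
pOH = 14 - 9.67
pOH = 4.33

4.33


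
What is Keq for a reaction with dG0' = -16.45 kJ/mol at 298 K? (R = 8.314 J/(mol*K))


Keq = exp(-dG0 * 1000 / (R * T))
Keq = exp(-(-16.45) * 1000 / (8.314 * 298))
Keq = 764.7621

764.7621


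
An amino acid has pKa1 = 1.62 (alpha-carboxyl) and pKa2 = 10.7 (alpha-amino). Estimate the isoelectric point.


pI = (pKa1 + pKa2) / 2
pI = (1.62 + 10.7) / 2
pI = 6.16

6.16


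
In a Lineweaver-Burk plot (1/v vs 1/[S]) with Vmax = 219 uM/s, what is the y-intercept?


y-intercept = 1/Vmax
= 1/219
= 0.0046 s/uM

0.0046 s/uM


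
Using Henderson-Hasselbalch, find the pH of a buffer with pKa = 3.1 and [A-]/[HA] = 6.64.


pH = pKa + log10([A-]/[HA])
pH = 3.1 + log10(6.64)
pH = 3.9222

3.9222


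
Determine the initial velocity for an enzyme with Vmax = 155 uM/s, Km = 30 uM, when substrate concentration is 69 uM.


v = Vmax * [S] / (Km + [S])
v = 155 * 69 / (30 + 69)
v = 108.0303 uM/s

108.0303 uM/s


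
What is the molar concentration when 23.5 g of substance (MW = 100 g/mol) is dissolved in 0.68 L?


C = (mass / MW) / volume
C = (23.5 / 100) / 0.68
C = 0.3456 M

0.3456 M


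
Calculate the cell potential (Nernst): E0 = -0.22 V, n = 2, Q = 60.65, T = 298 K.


E = E0 - (RT/nF) * ln(Q)
E = -0.22 - (8.314 * 298 / (2 * 96485)) * ln(60.65)
E = -0.2727 V

-0.2727 V


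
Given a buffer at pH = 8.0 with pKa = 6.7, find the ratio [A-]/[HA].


[A-]/[HA] = 10^(pH - pKa)
= 10^(8.0 - 6.7)
= 19.9526

19.9526


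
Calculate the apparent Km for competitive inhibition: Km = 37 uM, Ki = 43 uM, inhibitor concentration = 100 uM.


Km_app = Km * (1 + [I]/Ki)
Km_app = 37 * (1 + 100/43)
Km_app = 123.0465 uM

123.0465 uM


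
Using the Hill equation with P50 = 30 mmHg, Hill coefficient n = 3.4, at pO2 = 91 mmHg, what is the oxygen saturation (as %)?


Y = pO2^n / (P50^n + pO2^n)
Y = 91^3.4 / (30^3.4 + 91^3.4)
Y = 97.75%

97.75%


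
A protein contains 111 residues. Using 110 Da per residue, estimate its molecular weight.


MW = n_residues * 110 Da
MW = 111 * 110
MW = 12210 Da

12210 Da


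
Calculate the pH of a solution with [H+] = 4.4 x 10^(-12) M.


pH = -log10([H+])
pH = -log10(4.4 x 10^(-12))
pH = 11.3565

11.3565


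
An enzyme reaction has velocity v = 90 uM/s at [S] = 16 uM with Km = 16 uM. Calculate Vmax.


Vmax = v * (Km + [S]) / [S]
Vmax = 90 * (16 + 16) / 16
Vmax = 180.0 uM/s

180.0 uM/s


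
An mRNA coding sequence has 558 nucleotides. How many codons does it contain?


codons = nucleotides / 3
codons = 558 / 3 = 186

186


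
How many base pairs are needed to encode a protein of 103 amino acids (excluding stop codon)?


Each amino acid = 1 codon = 3 bp
bp = 103 * 3 = 309 bp

309 bp


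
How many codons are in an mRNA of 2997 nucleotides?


codons = nucleotides / 3
codons = 2997 / 3 = 999

999


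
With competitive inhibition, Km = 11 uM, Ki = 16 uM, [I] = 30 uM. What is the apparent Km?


Km_app = Km * (1 + [I]/Ki)
Km_app = 11 * (1 + 30/16)
Km_app = 31.625 uM

31.625 uM


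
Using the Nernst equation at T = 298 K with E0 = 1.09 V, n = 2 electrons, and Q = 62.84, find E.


E = E0 - (RT/nF) * ln(Q)
E = 1.09 - (8.314 * 298 / (2 * 96485)) * ln(62.84)
E = 1.0368 V

1.0368 V


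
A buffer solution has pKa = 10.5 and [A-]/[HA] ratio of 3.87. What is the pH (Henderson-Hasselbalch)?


pH = pKa + log10([A-]/[HA])
pH = 10.5 + log10(3.87)
pH = 11.0877

11.0877


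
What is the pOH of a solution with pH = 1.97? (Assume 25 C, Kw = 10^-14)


pOH = 14 - pH
pOH = 14 - 1.97
pOH = 12.03

12.03


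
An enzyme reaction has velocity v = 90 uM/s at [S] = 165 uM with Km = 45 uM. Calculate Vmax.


Vmax = v * (Km + [S]) / [S]
Vmax = 90 * (45 + 165) / 165
Vmax = 114.5455 uM/s

114.5455 uM/s


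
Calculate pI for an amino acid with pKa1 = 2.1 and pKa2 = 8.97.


pI = (pKa1 + pKa2) / 2
pI = (2.1 + 8.97) / 2
pI = 5.535

5.535


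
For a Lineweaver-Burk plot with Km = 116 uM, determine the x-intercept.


x-intercept = -1/Km
= -1/116
= -0.0086 1/uM

-0.0086 1/uM


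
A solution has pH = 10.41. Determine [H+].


[H+] = 10^(-pH)
[H+] = 10^(-10.41)
[H+] = 3.890e-11 M

3.890e-11 M


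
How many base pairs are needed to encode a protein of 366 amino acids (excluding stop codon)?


Each amino acid = 1 codon = 3 bp
bp = 366 * 3 = 1098 bp

1098 bp


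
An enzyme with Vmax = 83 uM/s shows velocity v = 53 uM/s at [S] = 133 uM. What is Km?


Km = [S] * (Vmax - v) / v
Km = 133 * (83 - 53) / 53
Km = 75.283 uM

75.283 uM


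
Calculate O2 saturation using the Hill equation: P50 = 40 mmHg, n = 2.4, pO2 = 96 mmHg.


Y = pO2^n / (P50^n + pO2^n)
Y = 96^2.4 / (40^2.4 + 96^2.4)
Y = 89.1%

89.1%


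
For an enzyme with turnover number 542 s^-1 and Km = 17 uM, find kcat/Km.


Catalytic efficiency = kcat / Km
= 542 / 17
= 31.8824 uM^-1*s^-1

31.8824 uM^-1*s^-1


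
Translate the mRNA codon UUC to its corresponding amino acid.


Standard genetic code lookup.
Codon UUC -> Phe

Phe


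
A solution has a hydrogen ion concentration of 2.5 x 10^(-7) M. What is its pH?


pH = -log10([H+])
pH = -log10(2.5 x 10^(-7))
pH = 6.6021

6.6021


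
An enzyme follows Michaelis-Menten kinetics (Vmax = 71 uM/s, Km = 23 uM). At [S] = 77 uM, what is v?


v = Vmax * [S] / (Km + [S])
v = 71 * 77 / (23 + 77)
v = 54.67 uM/s

54.67 uM/s


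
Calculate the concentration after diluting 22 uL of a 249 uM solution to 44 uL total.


C2 = C1 * V1 / V2
C2 = 249 * 22 / 44
C2 = 124.5 uM

124.5 uM


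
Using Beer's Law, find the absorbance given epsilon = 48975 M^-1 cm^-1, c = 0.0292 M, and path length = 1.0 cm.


A = epsilon * c * l
A = 48975 * 0.0292 * 1.0
A = 1430.07

1430.07


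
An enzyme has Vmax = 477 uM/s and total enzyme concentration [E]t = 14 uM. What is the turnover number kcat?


kcat = Vmax / [E]t
kcat = 477 / 14
kcat = 34.0714 s^-1

34.0714 s^-1


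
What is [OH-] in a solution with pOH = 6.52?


[OH-] = 10^(-pOH)
[OH-] = 10^(-6.52)
[OH-] = 3.020e-07 M

3.020e-07 M


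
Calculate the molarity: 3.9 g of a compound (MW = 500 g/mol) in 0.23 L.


C = (mass / MW) / volume
C = (3.9 / 500) / 0.23
C = 0.0339 M

0.0339 M


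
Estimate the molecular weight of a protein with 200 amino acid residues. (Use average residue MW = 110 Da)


MW = n_residues * 110 Da
MW = 200 * 110
MW = 22000 Da

22000 Da


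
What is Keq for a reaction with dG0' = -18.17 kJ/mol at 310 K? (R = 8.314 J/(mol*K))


Keq = exp(-dG0 * 1000 / (R * T))
Keq = exp(-(-18.17) * 1000 / (8.314 * 310))
Keq = 1152.7483

1152.7483


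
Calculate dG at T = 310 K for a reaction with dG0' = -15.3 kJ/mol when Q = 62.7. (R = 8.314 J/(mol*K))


dG = dG0' + RT * ln(Q) / 1000
dG = -15.3 + 8.314 * 310 * ln(62.7) / 1000
dG = -4.634 kJ/mol

-4.634 kJ/mol


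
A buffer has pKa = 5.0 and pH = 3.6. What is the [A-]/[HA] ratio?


[A-]/[HA] = 10^(pH - pKa)
= 10^(3.6 - 5.0)
= 0.0398

0.0398


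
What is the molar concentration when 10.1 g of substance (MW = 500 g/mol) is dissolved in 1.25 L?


C = (mass / MW) / volume
C = (10.1 / 500) / 1.25
C = 0.0162 M

0.0162 M


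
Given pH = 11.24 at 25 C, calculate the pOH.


pOH = 14 - pH
pOH = 14 - 11.24
pOH = 2.76

2.76


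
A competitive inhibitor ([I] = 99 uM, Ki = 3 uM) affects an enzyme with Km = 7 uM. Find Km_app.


Km_app = Km * (1 + [I]/Ki)
Km_app = 7 * (1 + 99/3)
Km_app = 238.0 uM

238.0 uM


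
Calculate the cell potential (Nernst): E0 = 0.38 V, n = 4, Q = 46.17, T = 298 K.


E = E0 - (RT/nF) * ln(Q)
E = 0.38 - (8.314 * 298 / (4 * 96485)) * ln(46.17)
E = 0.3554 V

0.3554 V


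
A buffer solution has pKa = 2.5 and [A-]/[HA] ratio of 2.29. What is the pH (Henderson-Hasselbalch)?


pH = pKa + log10([A-]/[HA])
pH = 2.5 + log10(2.29)
pH = 2.8598

2.8598


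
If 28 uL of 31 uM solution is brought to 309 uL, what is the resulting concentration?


C2 = C1 * V1 / V2
C2 = 31 * 28 / 309
C2 = 2.8091 uM

2.8091 uM


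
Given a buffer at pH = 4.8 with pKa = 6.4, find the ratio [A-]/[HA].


[A-]/[HA] = 10^(pH - pKa)
= 10^(4.8 - 6.4)
= 0.0251

0.0251


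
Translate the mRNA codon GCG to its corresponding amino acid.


Standard genetic code lookup.
Codon GCG -> Ala

Ala


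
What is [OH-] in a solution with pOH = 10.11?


[OH-] = 10^(-pOH)
[OH-] = 10^(-10.11)
[OH-] = 7.762e-11 M

7.762e-11 M


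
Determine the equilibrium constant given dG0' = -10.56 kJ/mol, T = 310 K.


Keq = exp(-dG0 * 1000 / (R * T))
Keq = exp(-(-10.56) * 1000 / (8.314 * 310))
Keq = 60.1744

60.1744


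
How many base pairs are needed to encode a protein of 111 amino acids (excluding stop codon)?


Each amino acid = 1 codon = 3 bp
bp = 111 * 3 = 333 bp

333 bp


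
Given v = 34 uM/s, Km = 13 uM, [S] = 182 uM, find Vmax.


Vmax = v * (Km + [S]) / [S]
Vmax = 34 * (13 + 182) / 182
Vmax = 36.4286 uM/s

36.4286 uM/s


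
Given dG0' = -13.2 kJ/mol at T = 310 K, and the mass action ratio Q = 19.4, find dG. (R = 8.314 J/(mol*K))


dG = dG0' + RT * ln(Q) / 1000
dG = -13.2 + 8.314 * 310 * ln(19.4) / 1000
dG = -5.5575 kJ/mol

-5.5575 kJ/mol


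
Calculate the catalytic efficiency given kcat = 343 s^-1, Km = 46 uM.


Catalytic efficiency = kcat / Km
= 343 / 46
= 7.4565 uM^-1*s^-1

7.4565 uM^-1*s^-1


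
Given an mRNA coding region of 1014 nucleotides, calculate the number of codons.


codons = nucleotides / 3
codons = 1014 / 3 = 338

338


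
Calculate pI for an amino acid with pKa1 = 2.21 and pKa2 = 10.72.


pI = (pKa1 + pKa2) / 2
pI = (2.21 + 10.72) / 2
pI = 6.465

6.465


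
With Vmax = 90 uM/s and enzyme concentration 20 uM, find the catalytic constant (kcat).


kcat = Vmax / [E]t
kcat = 90 / 20
kcat = 4.5 s^-1

4.5 s^-1


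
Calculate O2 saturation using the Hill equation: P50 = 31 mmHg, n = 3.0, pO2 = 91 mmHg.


Y = pO2^n / (P50^n + pO2^n)
Y = 91^3.0 / (31^3.0 + 91^3.0)
Y = 96.2%

96.2%


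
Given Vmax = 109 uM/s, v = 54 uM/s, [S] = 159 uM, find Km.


Km = [S] * (Vmax - v) / v
Km = 159 * (109 - 54) / 54
Km = 161.9444 uM

161.9444 uM


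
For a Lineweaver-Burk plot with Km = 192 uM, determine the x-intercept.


x-intercept = -1/Km
= -1/192
= -0.0052 1/uM

-0.0052 1/uM


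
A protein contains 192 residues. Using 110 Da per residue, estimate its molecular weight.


MW = n_residues * 110 Da
MW = 192 * 110
MW = 21120 Da

21120 Da


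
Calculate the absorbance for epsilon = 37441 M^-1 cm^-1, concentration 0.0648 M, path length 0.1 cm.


A = epsilon * c * l
A = 37441 * 0.0648 * 0.1
A = 242.6177

242.6177


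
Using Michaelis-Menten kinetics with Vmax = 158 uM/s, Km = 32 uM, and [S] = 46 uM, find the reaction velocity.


v = Vmax * [S] / (Km + [S])
v = 158 * 46 / (32 + 46)
v = 93.1795 uM/s

93.1795 uM/s


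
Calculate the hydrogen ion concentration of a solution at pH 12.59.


[H+] = 10^(-pH)
[H+] = 10^(-12.59)
[H+] = 2.570e-13 M

2.570e-13 M


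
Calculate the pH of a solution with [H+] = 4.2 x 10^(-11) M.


pH = -log10([H+])
pH = -log10(4.2 x 10^(-11))
pH = 10.3768

10.3768


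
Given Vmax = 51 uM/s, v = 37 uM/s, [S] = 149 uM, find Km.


Km = [S] * (Vmax - v) / v
Km = 149 * (51 - 37) / 37
Km = 56.3784 uM

56.3784 uM


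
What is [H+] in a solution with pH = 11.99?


[H+] = 10^(-pH)
[H+] = 10^(-11.99)
[H+] = 1.023e-12 M

1.023e-12 M


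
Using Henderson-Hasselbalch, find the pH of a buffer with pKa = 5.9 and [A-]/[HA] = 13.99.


pH = pKa + log10([A-]/[HA])
pH = 5.9 + log10(13.99)
pH = 7.0458

7.0458


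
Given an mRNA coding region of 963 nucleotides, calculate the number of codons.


codons = nucleotides / 3
codons = 963 / 3 = 321

321


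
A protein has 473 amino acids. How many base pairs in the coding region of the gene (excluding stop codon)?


Each amino acid = 1 codon = 3 bp
bp = 473 * 3 = 1419 bp

1419 bp


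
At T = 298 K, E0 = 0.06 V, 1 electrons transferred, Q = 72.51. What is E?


E = E0 - (RT/nF) * ln(Q)
E = 0.06 - (8.314 * 298 / (1 * 96485)) * ln(72.51)
E = -0.05 V

-0.05 V


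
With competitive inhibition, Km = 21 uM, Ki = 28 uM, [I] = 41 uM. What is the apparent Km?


Km_app = Km * (1 + [I]/Ki)
Km_app = 21 * (1 + 41/28)
Km_app = 51.75 uM

51.75 uM


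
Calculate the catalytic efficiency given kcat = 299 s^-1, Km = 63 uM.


Catalytic efficiency = kcat / Km
= 299 / 63
= 4.746 uM^-1*s^-1

4.746 uM^-1*s^-1


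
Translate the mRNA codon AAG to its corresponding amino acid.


Standard genetic code lookup.
Codon AAG -> Lys

Lys


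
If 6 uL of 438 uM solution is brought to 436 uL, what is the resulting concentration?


C2 = C1 * V1 / V2
C2 = 438 * 6 / 436
C2 = 6.0275 uM

6.0275 uM


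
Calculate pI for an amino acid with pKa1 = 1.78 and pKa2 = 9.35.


pI = (pKa1 + pKa2) / 2
pI = (1.78 + 9.35) / 2
pI = 5.565

5.565


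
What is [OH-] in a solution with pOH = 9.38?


[OH-] = 10^(-pOH)
[OH-] = 10^(-9.38)
[OH-] = 4.169e-10 M

4.169e-10 M


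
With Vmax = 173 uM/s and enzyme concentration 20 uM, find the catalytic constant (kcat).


kcat = Vmax / [E]t
kcat = 173 / 20
kcat = 8.65 s^-1

8.65 s^-1


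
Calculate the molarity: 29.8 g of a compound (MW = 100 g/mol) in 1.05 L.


C = (mass / MW) / volume
C = (29.8 / 100) / 1.05
C = 0.2838 M

0.2838 M


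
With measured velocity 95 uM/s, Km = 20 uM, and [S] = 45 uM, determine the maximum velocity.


Vmax = v * (Km + [S]) / [S]
Vmax = 95 * (20 + 45) / 45
Vmax = 137.2222 uM/s

137.2222 uM/s


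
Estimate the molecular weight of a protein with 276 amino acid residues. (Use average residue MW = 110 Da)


MW = n_residues * 110 Da
MW = 276 * 110
MW = 30360 Da

30360 Da


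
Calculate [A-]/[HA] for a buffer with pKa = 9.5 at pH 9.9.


[A-]/[HA] = 10^(pH - pKa)
= 10^(9.9 - 9.5)
= 2.5119

2.5119


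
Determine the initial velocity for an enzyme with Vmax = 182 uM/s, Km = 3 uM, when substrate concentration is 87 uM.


v = Vmax * [S] / (Km + [S])
v = 182 * 87 / (3 + 87)
v = 175.9333 uM/s

175.9333 uM/s


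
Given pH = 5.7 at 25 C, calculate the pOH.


pOH = 14 - pH
pOH = 14 - 5.7
pOH = 8.3

8.3


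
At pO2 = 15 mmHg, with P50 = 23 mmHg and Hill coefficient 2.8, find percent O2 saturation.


Y = pO2^n / (P50^n + pO2^n)
Y = 15^2.8 / (23^2.8 + 15^2.8)
Y = 23.2%

23.2%


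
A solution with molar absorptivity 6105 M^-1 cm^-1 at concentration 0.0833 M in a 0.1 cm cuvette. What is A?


A = epsilon * c * l
A = 6105 * 0.0833 * 0.1
A = 50.8546

50.8546


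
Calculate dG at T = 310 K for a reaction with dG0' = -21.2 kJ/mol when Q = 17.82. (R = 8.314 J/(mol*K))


dG = dG0' + RT * ln(Q) / 1000
dG = -21.2 + 8.314 * 310 * ln(17.82) / 1000
dG = -13.7764 kJ/mol

-13.7764 kJ/mol


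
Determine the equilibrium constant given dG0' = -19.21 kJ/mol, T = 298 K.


Keq = exp(-dG0 * 1000 / (R * T))
Keq = exp(-(-19.21) * 1000 / (8.314 * 298))
Keq = 2329.849

2329.849


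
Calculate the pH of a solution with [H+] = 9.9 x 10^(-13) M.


pH = -log10([H+])
pH = -log10(9.9 x 10^(-13))
pH = 12.0044

12.0044


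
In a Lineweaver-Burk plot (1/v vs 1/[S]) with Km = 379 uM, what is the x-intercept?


x-intercept = -1/Km
= -1/379
= -0.0026 1/uM

-0.0026 1/uM


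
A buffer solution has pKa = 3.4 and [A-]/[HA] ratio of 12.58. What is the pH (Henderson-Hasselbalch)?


pH = pKa + log10([A-]/[HA])
pH = 3.4 + log10(12.58)
pH = 4.4997

4.4997


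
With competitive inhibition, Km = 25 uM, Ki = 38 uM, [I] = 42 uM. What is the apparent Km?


Km_app = Km * (1 + [I]/Ki)
Km_app = 25 * (1 + 42/38)
Km_app = 52.6316 uM

52.6316 uM


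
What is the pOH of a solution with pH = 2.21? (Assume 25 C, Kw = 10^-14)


pOH = 14 - pH
pOH = 14 - 2.21
pOH = 11.79

11.79


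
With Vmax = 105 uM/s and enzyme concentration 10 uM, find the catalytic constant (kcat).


kcat = Vmax / [E]t
kcat = 105 / 10
kcat = 10.5 s^-1

10.5 s^-1


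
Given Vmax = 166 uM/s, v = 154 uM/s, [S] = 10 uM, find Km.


Km = [S] * (Vmax - v) / v
Km = 10 * (166 - 154) / 154
Km = 0.7792 uM

0.7792 uM


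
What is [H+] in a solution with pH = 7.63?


[H+] = 10^(-pH)
[H+] = 10^(-7.63)
[H+] = 2.344e-08 M

2.344e-08 M


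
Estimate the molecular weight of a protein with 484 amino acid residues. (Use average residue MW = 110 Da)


MW = n_residues * 110 Da
MW = 484 * 110
MW = 53240 Da

53240 Da


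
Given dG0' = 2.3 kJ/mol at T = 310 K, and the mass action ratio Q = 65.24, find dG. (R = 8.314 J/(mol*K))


dG = dG0' + RT * ln(Q) / 1000
dG = 2.3 + 8.314 * 310 * ln(65.24) / 1000
dG = 13.0683 kJ/mol

13.0683 kJ/mol


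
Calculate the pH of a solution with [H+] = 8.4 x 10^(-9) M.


pH = -log10([H+])
pH = -log10(8.4 x 10^(-9))
pH = 8.0757

8.0757


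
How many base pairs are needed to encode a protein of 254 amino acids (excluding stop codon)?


Each amino acid = 1 codon = 3 bp
bp = 254 * 3 = 762 bp

762 bp


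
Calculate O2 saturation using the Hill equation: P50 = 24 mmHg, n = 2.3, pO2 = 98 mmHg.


Y = pO2^n / (P50^n + pO2^n)
Y = 98^2.3 / (24^2.3 + 98^2.3)
Y = 96.22%

96.22%


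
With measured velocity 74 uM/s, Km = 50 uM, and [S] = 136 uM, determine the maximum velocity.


Vmax = v * (Km + [S]) / [S]
Vmax = 74 * (50 + 136) / 136
Vmax = 101.2059 uM/s

101.2059 uM/s


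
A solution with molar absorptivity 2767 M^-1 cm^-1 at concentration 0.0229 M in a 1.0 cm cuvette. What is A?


A = epsilon * c * l
A = 2767 * 0.0229 * 1.0
A = 63.3643

63.3643


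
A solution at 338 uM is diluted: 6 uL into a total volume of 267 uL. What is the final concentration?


C2 = C1 * V1 / V2
C2 = 338 * 6 / 267
C2 = 7.5955 uM

7.5955 uM


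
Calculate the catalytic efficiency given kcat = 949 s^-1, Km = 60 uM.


Catalytic efficiency = kcat / Km
= 949 / 60
= 15.8167 uM^-1*s^-1

15.8167 uM^-1*s^-1


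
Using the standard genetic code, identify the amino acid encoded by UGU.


Standard genetic code lookup.
Codon UGU -> Cys

Cys


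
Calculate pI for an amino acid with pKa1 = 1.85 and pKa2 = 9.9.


pI = (pKa1 + pKa2) / 2
pI = (1.85 + 9.9) / 2
pI = 5.875

5.875


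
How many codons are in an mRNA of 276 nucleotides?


codons = nucleotides / 3
codons = 276 / 3 = 92

92


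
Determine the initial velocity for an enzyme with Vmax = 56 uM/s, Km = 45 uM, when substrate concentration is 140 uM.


v = Vmax * [S] / (Km + [S])
v = 56 * 140 / (45 + 140)
v = 42.3784 uM/s

42.3784 uM/s


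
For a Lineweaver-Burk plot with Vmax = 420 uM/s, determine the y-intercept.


y-intercept = 1/Vmax
= 1/420
= 0.0024 s/uM

0.0024 s/uM


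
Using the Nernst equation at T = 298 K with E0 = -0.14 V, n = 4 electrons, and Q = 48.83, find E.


E = E0 - (RT/nF) * ln(Q)
E = -0.14 - (8.314 * 298 / (4 * 96485)) * ln(48.83)
E = -0.165 V

-0.165 V


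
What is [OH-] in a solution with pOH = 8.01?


[OH-] = 10^(-pOH)
[OH-] = 10^(-8.01)
[OH-] = 9.772e-09 M

9.772e-09 M


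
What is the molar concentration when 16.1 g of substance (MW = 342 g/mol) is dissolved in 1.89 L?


C = (mass / MW) / volume
C = (16.1 / 342) / 1.89
C = 0.0249 M

0.0249 M


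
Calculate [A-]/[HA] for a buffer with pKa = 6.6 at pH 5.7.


[A-]/[HA] = 10^(pH - pKa)
= 10^(5.7 - 6.6)
= 0.1259

0.1259


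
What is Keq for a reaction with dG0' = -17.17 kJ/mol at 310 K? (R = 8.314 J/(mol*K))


Keq = exp(-dG0 * 1000 / (R * T))
Keq = exp(-(-17.17) * 1000 / (8.314 * 310))
Keq = 782.0411

782.0411


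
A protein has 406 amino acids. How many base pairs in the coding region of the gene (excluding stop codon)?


Each amino acid = 1 codon = 3 bp
bp = 406 * 3 = 1218 bp

1218 bp


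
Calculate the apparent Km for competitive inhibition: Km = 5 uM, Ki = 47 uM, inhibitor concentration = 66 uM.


Km_app = Km * (1 + [I]/Ki)
Km_app = 5 * (1 + 66/47)
Km_app = 12.0213 uM

12.0213 uM


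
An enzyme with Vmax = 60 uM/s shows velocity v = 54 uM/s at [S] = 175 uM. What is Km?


Km = [S] * (Vmax - v) / v
Km = 175 * (60 - 54) / 54
Km = 19.4444 uM

19.4444 uM


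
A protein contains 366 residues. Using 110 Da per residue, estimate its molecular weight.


MW = n_residues * 110 Da
MW = 366 * 110
MW = 40260 Da

40260 Da


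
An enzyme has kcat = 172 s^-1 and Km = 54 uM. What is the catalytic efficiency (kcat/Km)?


Catalytic efficiency = kcat / Km
= 172 / 54
= 3.1852 uM^-1*s^-1

3.1852 uM^-1*s^-1


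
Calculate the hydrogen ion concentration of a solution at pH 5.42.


[H+] = 10^(-pH)
[H+] = 10^(-5.42)
[H+] = 3.802e-06 M

3.802e-06 M


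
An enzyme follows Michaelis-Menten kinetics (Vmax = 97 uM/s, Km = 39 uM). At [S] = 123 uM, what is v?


v = Vmax * [S] / (Km + [S])
v = 97 * 123 / (39 + 123)
v = 73.6481 uM/s

73.6481 uM/s


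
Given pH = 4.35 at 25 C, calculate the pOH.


pOH = 14 - pH
pOH = 14 - 4.35
pOH = 9.65

9.65


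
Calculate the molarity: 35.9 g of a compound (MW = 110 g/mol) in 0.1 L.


C = (mass / MW) / volume
C = (35.9 / 110) / 0.1
C = 3.2636 M

3.2636 M


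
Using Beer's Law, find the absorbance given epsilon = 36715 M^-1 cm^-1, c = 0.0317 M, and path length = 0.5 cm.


A = epsilon * c * l
A = 36715 * 0.0317 * 0.5
A = 581.9327

581.9327


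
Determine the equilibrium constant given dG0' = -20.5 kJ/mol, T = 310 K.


Keq = exp(-dG0 * 1000 / (R * T))
Keq = exp(-(-20.5) * 1000 / (8.314 * 310))
Keq = 2846.7606

2846.7606


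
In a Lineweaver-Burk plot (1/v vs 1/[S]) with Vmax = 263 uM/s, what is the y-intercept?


y-intercept = 1/Vmax
= 1/263
= 0.0038 s/uM

0.0038 s/uM


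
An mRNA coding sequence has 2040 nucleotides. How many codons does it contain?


codons = nucleotides / 3
codons = 2040 / 3 = 680

680


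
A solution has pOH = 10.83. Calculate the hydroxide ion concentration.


[OH-] = 10^(-pOH)
[OH-] = 10^(-10.83)
[OH-] = 1.479e-11 M

1.479e-11 M


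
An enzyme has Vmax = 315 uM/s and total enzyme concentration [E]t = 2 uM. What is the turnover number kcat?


kcat = Vmax / [E]t
kcat = 315 / 2
kcat = 157.5 s^-1

157.5 s^-1


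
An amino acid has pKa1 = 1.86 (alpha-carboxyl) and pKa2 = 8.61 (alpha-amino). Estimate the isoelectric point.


pI = (pKa1 + pKa2) / 2
pI = (1.86 + 8.61) / 2
pI = 5.235

5.235


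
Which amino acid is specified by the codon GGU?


Standard genetic code lookup.
Codon GGU -> Gly

Gly


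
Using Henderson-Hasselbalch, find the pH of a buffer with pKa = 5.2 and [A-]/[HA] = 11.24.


pH = pKa + log10([A-]/[HA])
pH = 5.2 + log10(11.24)
pH = 6.2508

6.2508


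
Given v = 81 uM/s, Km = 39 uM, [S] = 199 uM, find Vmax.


Vmax = v * (Km + [S]) / [S]
Vmax = 81 * (39 + 199) / 199
Vmax = 96.8744 uM/s

96.8744 uM/s


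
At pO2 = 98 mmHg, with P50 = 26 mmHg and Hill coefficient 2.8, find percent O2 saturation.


Y = pO2^n / (P50^n + pO2^n)
Y = 98^2.8 / (26^2.8 + 98^2.8)
Y = 97.62%

97.62%


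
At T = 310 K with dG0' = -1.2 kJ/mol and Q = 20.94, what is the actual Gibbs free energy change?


dG = dG0' + RT * ln(Q) / 1000
dG = -1.2 + 8.314 * 310 * ln(20.94) / 1000
dG = 6.6394 kJ/mol

6.6394 kJ/mol


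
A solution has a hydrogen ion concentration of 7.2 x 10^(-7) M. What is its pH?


pH = -log10([H+])
pH = -log10(7.2 x 10^(-7))
pH = 6.1427

6.1427


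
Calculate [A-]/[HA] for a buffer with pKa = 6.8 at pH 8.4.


[A-]/[HA] = 10^(pH - pKa)
= 10^(8.4 - 6.8)
= 39.8107

39.8107


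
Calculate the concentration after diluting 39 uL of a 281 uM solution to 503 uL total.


C2 = C1 * V1 / V2
C2 = 281 * 39 / 503
C2 = 21.7873 uM

21.7873 uM


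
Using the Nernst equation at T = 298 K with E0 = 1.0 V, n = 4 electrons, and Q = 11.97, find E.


E = E0 - (RT/nF) * ln(Q)
E = 1.0 - (8.314 * 298 / (4 * 96485)) * ln(11.97)
E = 0.9841 V

0.9841 V


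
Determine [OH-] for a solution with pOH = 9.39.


[OH-] = 10^(-pOH)
[OH-] = 10^(-9.39)
[OH-] = 4.074e-10 M

4.074e-10 M


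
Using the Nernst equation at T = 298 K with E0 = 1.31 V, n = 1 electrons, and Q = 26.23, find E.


E = E0 - (RT/nF) * ln(Q)
E = 1.31 - (8.314 * 298 / (1 * 96485)) * ln(26.23)
E = 1.2261 V

1.2261 V


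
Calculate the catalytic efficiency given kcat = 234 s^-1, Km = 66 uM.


Catalytic efficiency = kcat / Km
= 234 / 66
= 3.5455 uM^-1*s^-1

3.5455 uM^-1*s^-1


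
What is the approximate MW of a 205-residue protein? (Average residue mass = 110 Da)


MW = n_residues * 110 Da
MW = 205 * 110
MW = 22550 Da

22550 Da


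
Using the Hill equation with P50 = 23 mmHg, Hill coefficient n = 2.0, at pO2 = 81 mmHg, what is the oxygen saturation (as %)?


Y = pO2^n / (P50^n + pO2^n)
Y = 81^2.0 / (23^2.0 + 81^2.0)
Y = 92.54%

92.54%


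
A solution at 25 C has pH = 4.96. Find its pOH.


pOH = 14 - pH
pOH = 14 - 4.96
pOH = 9.04

9.04


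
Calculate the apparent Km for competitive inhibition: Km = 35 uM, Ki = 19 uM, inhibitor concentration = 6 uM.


Km_app = Km * (1 + [I]/Ki)
Km_app = 35 * (1 + 6/19)
Km_app = 46.0526 uM

46.0526 uM


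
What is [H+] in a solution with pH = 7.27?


[H+] = 10^(-pH)
[H+] = 10^(-7.27)
[H+] = 5.370e-08 M

5.370e-08 M


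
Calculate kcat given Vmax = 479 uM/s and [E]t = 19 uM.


kcat = Vmax / [E]t
kcat = 479 / 19
kcat = 25.2105 s^-1

25.2105 s^-1


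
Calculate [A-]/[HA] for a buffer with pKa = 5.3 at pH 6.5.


[A-]/[HA] = 10^(pH - pKa)
= 10^(6.5 - 5.3)
= 15.8489

15.8489


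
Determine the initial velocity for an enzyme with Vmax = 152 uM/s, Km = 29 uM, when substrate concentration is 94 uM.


v = Vmax * [S] / (Km + [S])
v = 152 * 94 / (29 + 94)
v = 116.1626 uM/s

116.1626 uM/s


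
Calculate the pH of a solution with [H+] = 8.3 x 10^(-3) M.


pH = -log10([H+])
pH = -log10(8.3 x 10^(-3))
pH = 2.0809

2.0809


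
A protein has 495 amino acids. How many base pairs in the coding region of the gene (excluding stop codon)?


Each amino acid = 1 codon = 3 bp
bp = 495 * 3 = 1485 bp

1485 bp


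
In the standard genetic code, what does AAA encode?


Standard genetic code lookup.
Codon AAA -> Lys

Lys


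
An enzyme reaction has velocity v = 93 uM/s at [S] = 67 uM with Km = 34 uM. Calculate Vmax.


Vmax = v * (Km + [S]) / [S]
Vmax = 93 * (34 + 67) / 67
Vmax = 140.194 uM/s

140.194 uM/s


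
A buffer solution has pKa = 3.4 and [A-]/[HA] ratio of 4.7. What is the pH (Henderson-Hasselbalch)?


pH = pKa + log10([A-]/[HA])
pH = 3.4 + log10(4.7)
pH = 4.0721

4.0721


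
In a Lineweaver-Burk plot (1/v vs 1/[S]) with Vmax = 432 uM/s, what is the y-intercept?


y-intercept = 1/Vmax
= 1/432
= 0.0023 s/uM

0.0023 s/uM


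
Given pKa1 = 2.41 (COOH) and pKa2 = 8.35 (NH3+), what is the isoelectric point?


pI = (pKa1 + pKa2) / 2
pI = (2.41 + 8.35) / 2
pI = 5.38

5.38


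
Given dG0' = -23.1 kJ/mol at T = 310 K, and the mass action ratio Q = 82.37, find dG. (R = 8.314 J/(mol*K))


dG = dG0' + RT * ln(Q) / 1000
dG = -23.1 + 8.314 * 310 * ln(82.37) / 1000
dG = -11.7308 kJ/mol

-11.7308 kJ/mol


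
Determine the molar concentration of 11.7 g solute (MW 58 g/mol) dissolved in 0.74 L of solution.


C = (mass / MW) / volume
C = (11.7 / 58) / 0.74
C = 0.2726 M

0.2726 M


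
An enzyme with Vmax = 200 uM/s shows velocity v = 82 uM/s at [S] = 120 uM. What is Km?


Km = [S] * (Vmax - v) / v
Km = 120 * (200 - 82) / 82
Km = 172.6829 uM

172.6829 uM


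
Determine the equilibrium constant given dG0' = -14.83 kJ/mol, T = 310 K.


Keq = exp(-dG0 * 1000 / (R * T))
Keq = exp(-(-14.83) * 1000 / (8.314 * 310))
Keq = 315.4482

315.4482


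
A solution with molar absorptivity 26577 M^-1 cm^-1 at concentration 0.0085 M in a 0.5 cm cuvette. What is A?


A = epsilon * c * l
A = 26577 * 0.0085 * 0.5
A = 112.9523

112.9523


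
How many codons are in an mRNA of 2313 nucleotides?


codons = nucleotides / 3
codons = 2313 / 3 = 771

771


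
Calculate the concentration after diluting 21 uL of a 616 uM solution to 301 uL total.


C2 = C1 * V1 / V2
C2 = 616 * 21 / 301
C2 = 42.9767 uM

42.9767 uM


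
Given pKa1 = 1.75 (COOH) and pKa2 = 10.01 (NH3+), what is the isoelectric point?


pI = (pKa1 + pKa2) / 2
pI = (1.75 + 10.01) / 2
pI = 5.88

5.88


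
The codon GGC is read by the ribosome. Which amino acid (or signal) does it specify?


Standard genetic code lookup.
Codon GGC -> Gly

Gly


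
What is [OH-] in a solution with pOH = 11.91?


[OH-] = 10^(-pOH)
[OH-] = 10^(-11.91)
[OH-] = 1.230e-12 M

1.230e-12 M


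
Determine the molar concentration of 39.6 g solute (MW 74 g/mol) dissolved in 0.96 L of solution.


C = (mass / MW) / volume
C = (39.6 / 74) / 0.96
C = 0.5574 M

0.5574 M


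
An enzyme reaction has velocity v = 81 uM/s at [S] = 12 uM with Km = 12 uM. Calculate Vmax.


Vmax = v * (Km + [S]) / [S]
Vmax = 81 * (12 + 12) / 12
Vmax = 162.0 uM/s

162.0 uM/s


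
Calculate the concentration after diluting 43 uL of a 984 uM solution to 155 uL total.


C2 = C1 * V1 / V2
C2 = 984 * 43 / 155
C2 = 272.9806 uM

272.9806 uM


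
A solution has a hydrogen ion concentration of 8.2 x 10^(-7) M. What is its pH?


pH = -log10([H+])
pH = -log10(8.2 x 10^(-7))
pH = 6.0862

6.0862


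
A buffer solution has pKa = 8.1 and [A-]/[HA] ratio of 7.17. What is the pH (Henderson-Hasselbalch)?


pH = pKa + log10([A-]/[HA])
pH = 8.1 + log10(7.17)
pH = 8.9555

8.9555


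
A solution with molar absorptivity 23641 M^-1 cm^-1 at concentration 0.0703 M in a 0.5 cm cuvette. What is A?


A = epsilon * c * l
A = 23641 * 0.0703 * 0.5
A = 830.9812

830.9812


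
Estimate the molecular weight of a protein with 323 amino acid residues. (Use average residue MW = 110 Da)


MW = n_residues * 110 Da
MW = 323 * 110
MW = 35530 Da

35530 Da


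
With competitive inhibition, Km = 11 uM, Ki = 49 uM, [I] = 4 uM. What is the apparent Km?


Km_app = Km * (1 + [I]/Ki)
Km_app = 11 * (1 + 4/49)
Km_app = 11.898 uM

11.898 uM


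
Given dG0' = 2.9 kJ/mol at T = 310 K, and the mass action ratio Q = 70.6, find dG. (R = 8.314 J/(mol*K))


dG = dG0' + RT * ln(Q) / 1000
dG = 2.9 + 8.314 * 310 * ln(70.6) / 1000
dG = 13.8718 kJ/mol

13.8718 kJ/mol


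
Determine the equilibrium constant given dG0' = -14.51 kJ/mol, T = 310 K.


Keq = exp(-dG0 * 1000 / (R * T))
Keq = exp(-(-14.51) * 1000 / (8.314 * 310))
Keq = 278.6163

278.6163


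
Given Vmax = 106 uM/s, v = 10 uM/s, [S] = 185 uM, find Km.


Km = [S] * (Vmax - v) / v
Km = 185 * (106 - 10) / 10
Km = 1776.0 uM

1776.0 uM


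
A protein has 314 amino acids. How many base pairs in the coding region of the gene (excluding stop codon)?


Each amino acid = 1 codon = 3 bp
bp = 314 * 3 = 942 bp

942 bp


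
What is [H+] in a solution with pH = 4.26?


[H+] = 10^(-pH)
[H+] = 10^(-4.26)
[H+] = 5.495e-05 M

5.495e-05 M


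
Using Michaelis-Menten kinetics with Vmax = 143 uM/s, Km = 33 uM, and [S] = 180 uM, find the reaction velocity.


v = Vmax * [S] / (Km + [S])
v = 143 * 180 / (33 + 180)
v = 120.8451 uM/s

120.8451 uM/s


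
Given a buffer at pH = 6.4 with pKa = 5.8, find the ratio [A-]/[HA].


[A-]/[HA] = 10^(pH - pKa)
= 10^(6.4 - 5.8)
= 3.9811

3.9811


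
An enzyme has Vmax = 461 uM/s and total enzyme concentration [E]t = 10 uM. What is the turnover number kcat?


kcat = Vmax / [E]t
kcat = 461 / 10
kcat = 46.1 s^-1

46.1 s^-1


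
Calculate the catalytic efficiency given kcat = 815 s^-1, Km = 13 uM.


Catalytic efficiency = kcat / Km
= 815 / 13
= 62.6923 uM^-1*s^-1

62.6923 uM^-1*s^-1


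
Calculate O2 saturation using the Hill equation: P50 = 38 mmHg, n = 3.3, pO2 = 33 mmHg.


Y = pO2^n / (P50^n + pO2^n)
Y = 33^3.3 / (38^3.3 + 33^3.3)
Y = 38.57%

38.57%


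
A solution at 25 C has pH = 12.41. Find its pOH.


pOH = 14 - pH
pOH = 14 - 12.41
pOH = 1.59

1.59


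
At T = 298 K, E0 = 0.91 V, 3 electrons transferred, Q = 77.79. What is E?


E = E0 - (RT/nF) * ln(Q)
E = 0.91 - (8.314 * 298 / (3 * 96485)) * ln(77.79)
E = 0.8727 V

0.8727 V


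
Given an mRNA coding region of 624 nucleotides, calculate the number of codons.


codons = nucleotides / 3
codons = 624 / 3 = 208

208


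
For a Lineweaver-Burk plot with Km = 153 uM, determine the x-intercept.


x-intercept = -1/Km
= -1/153
= -0.0065 1/uM

-0.0065 1/uM


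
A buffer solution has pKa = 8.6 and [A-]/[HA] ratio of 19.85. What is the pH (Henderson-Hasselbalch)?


pH = pKa + log10([A-]/[HA])
pH = 8.6 + log10(19.85)
pH = 9.8978

9.8978


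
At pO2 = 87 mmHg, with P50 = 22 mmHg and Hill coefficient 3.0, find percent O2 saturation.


Y = pO2^n / (P50^n + pO2^n)
Y = 87^3.0 / (22^3.0 + 87^3.0)
Y = 98.41%

98.41%


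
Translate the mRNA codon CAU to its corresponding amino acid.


Standard genetic code lookup.
Codon CAU -> His

His


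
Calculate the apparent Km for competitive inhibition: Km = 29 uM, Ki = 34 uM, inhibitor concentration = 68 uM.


Km_app = Km * (1 + [I]/Ki)
Km_app = 29 * (1 + 68/34)
Km_app = 87.0 uM

87.0 uM


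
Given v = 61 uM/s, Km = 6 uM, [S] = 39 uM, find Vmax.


Vmax = v * (Km + [S]) / [S]
Vmax = 61 * (6 + 39) / 39
Vmax = 70.3846 uM/s

70.3846 uM/s
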